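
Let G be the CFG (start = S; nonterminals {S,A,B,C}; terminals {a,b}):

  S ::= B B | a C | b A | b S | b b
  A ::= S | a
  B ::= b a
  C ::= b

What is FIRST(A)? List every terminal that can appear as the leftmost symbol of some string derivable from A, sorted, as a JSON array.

Compute FIRST by fixpoint:
iter 1:
  A via A→a: +{a}
  B via B→b a: +{b}
  C via C→b: +{b}
  S via S→B B: +{b}
  S via S→a C: +{a}
  FIRST[S]={a,b}  FIRST[A]={a}  FIRST[B]={b}  FIRST[C]={b}
iter 2:
  A via A→S: +{b}
  FIRST[S]={a,b}  FIRST[A]={a,b}  FIRST[B]={b}  FIRST[C]={b}
iter 3: — fixpoint
  FIRST[S]={a,b}  FIRST[A]={a,b}  FIRST[B]={b}  FIRST[C]={b}

FIRST(A) = ["a", "b"]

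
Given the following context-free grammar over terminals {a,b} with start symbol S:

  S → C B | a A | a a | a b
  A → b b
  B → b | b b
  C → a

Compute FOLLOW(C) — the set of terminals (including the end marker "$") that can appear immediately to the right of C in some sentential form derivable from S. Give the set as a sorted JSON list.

FIRST sets, iterate to fixpoint:
round 1:
  A via A→b b: +{b}
  B via B→b: +{b}
  C via C→a: +{a}
  S via S→C B: +{a}
  FIRST[S]={a}  FIRST[A]={b}  FIRST[B]={b}  FIRST[C]={a}
round 2: — fixpoint
  FIRST[S]={a}  FIRST[A]={b}  FIRST[B]={b}  FIRST[C]={a}

FOLLOW iteration:
initialize: $ ∈ FOLLOW(S)
pass 1:
  S→C B: FOLLOW(C) ⊇ FIRST(B) = {b}; new: +{b}
  S→C B: FOLLOW(B) ⊇ FOLLOW(S) ⊇ {$}; new: +{$}
  S→a A: FOLLOW(A) ⊇ FOLLOW(S) ⊇ {$}; new: +{$}
  FOLLOW[S]={$}  FOLLOW[A]={$}  FOLLOW[B]={$}  FOLLOW[C]={b}
pass 2: — fixpoint
  FOLLOW[S]={$}  FOLLOW[A]={$}  FOLLOW[B]={$}  FOLLOW[C]={b}

FOLLOW(C) = ["b"]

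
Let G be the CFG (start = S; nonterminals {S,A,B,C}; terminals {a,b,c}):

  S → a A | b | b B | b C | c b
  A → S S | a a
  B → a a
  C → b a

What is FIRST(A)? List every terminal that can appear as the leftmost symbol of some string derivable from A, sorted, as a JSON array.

FIRST iteration:
round 1:
  A via A→a a: +{a}
  B via B→a a: +{a}
  C via C→b a: +{b}
  S via S→a A: +{a}
  S via S→b: +{b}
  S via S→c b: +{c}
  S: {a,b,c}  A: {a}  B: {a}  C: {b}
round 2:
  A via A→S S: +{b,c}
  S: {a,b,c}  A: {a,b,c}  B: {a}  C: {b}
round 3: — fixpoint
  S: {a,b,c}  A: {a,b,c}  B: {a}  C: {b}

FIRST(A) = ["a", "b", "c"]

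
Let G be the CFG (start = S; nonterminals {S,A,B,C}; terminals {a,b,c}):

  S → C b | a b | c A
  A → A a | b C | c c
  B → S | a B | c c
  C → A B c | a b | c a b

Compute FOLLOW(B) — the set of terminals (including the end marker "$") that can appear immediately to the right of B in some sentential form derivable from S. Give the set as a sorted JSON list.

Compute FIRST by fixpoint:
[1]
  A via A→b C: +{b}
  A via A→c c: +{c}
  B via B→a B: +{a}
  B via B→c c: +{c}
  C via C→A B c: +{b,c}
  C via C→a b: +{a}
  S via S→C b: +{a,b,c}
  FIRST[S]={a,b,c}  FIRST[A]={b,c}  FIRST[B]={a,c}  FIRST[C]={a,b,c}
[2]
  B via B→S: +{b}
  FIRST[S]={a,b,c}  FIRST[A]={b,c}  FIRST[B]={a,b,c}  FIRST[C]={a,b,c}
[3] done
  FIRST[S]={a,b,c}  FIRST[A]={b,c}  FIRST[B]={a,b,c}  FIRST[C]={a,b,c}

FOLLOW sets:
initialize: $ ∈ FOLLOW(S)
iter 1:
  A→A a: FOLLOW(A) ⊇ FIRST(a) = {a}; new: +{a}
  A→b C: FOLLOW(C) ⊇ FOLLOW(A) ⊇ {a}; new: +{a}
  C→A B c: FOLLOW(A) ⊇ FIRST(B) = {a,b,c}; new: +{b,c}
  C→A B c: FOLLOW(B) ⊇ FIRST(c) = {c}; new: +{c}
  S→C b: FOLLOW(C) ⊇ FIRST(b) = {b}; new: +{b}
  S→c A: FOLLOW(A) ⊇ FOLLOW(S) ⊇ {$}; new: +{$}
  FOLLOW(S)={$}  FOLLOW(A)={$,a,b,c}  FOLLOW(B)={c}  FOLLOW(C)={a,b}
iter 2:
  A→b C: FOLLOW(C) ⊇ FOLLOW(A) ⊇ {$,a,b,c}; new: +{$,c}
  B→S: FOLLOW(S) ⊇ FOLLOW(B) ⊇ {c}; new: +{c}
  FOLLOW(S)={$,c}  FOLLOW(A)={$,a,b,c}  FOLLOW(B)={c}  FOLLOW(C)={$,a,b,c}
iter 3: (stable)
  FOLLOW(S)={$,c}  FOLLOW(A)={$,a,b,c}  FOLLOW(B)={c}  FOLLOW(C)={$,a,b,c}

FOLLOW(B) = ["c"]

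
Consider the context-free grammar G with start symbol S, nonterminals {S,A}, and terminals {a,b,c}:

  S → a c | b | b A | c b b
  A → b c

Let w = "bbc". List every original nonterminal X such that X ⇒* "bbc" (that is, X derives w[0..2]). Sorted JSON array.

Convert to CNF:
  S -> T0 A | T1 X3 | T2 T1 | b
  A -> T0 T1
  T0 -> b
  T1 -> c
  T2 -> a
  X3 -> T0 T0

CYK table (by increasing span) (cells [i..j] with 0 ≤ i ≤ j ≤ 2 only):
  T[0,0] 'b' = {S,T0}  orig:{S}
  T[1,1] 'b' = {S,T0}  orig:{S}
  T[2,2] 'c' = {T1}  orig:{}
  T[0,1] 'bb' = {X3}  orig:{}
  T[1,2] 'bc' = {A}
  T[0,2] 'bbc' = {S}

Original NTs in T[0,2] deriving "bbc": ["S"]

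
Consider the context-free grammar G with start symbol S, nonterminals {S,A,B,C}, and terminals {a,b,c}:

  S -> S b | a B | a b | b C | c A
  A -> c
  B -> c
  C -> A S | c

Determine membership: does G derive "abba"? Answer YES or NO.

CNF form of G:
  S -> S T0 | T0 C | T1 B | T1 T0 | T2 A
  A -> c
  B -> c
  C -> A S | c
  T0 -> b
  T1 -> a
  T2 -> c

CYK fill:
  T[0,0] 'a' = {T1}  orig:{}
  T[1,1] 'b' = {T0}  orig:{}
  T[2,2] 'b' = {T0}  orig:{}
  T[3,3] 'a' = {T1}  orig:{}
  T[0,1] 'ab' = {S}
  T[1,2] 'bb' = ∅
  T[2,3] 'ba' = ∅
  T[0,2] 'abb' = {S}
  T[1,3] 'bba' = ∅
  T[0,3] 'abba' = ∅

S ∉ T[0,3] ⇒ NO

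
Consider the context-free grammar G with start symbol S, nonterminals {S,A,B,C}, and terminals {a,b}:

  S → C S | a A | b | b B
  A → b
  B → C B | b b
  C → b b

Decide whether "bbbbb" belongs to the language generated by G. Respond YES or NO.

Convert to CNF:
  S -> C S | T0 B | T1 A | b
  A -> b
  B -> C B | T0 T0
  C -> T0 T0
  T0 -> b
  T1 -> a

Fill CYK table bottom-up:
  cell(0,0) b: {A,S,T0}  orig:{A,S}
  cell(1,1) b: {A,S,T0}  orig:{A,S}
  cell(2,2) b: {A,S,T0}  orig:{A,S}
  cell(3,3) b: {A,S,T0}  orig:{A,S}
  cell(4,4) b: {A,S,T0}  orig:{A,S}
  cell(0,1) bb: {B,C}
  cell(1,2) bb: {B,C}
  cell(2,3) bb: {B,C}
  cell(3,4) bb: {B,C}
  cell(0,2) bbb: {S}
  cell(1,3) bbb: {S}
  cell(2,4) bbb: {S}
  cell(0,3) bbbb: {B}
  cell(1,4) bbbb: {B}
  cell(0,4) bbbbb: {S}

S ∈ T[0,4] ⇒ YES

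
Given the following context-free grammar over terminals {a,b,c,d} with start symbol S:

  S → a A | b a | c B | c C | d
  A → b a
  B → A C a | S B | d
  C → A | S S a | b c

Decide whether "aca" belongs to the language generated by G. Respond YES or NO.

CNF form of G:
  S -> T0 T1 | T1 A | T2 B | T2 C | d
  A -> T0 T1
  B -> A X3 | S B | d
  C -> S X4 | T0 T1 | T0 T2
  T0 -> b
  T1 -> a
  T2 -> c
  X3 -> C T1
  X4 -> S T1

CYK fill:
  [0..0]={T1}  "a"  orig:{}
  [1..1]={T2}  "c"  orig:{}
  [2..2]={T1}  "a"  orig:{}
  [0..1]=∅  "ac"
  [1..2]=∅  "ca"
  [0..2]=∅  "aca"

S ∉ T[0,2] ⇒ NO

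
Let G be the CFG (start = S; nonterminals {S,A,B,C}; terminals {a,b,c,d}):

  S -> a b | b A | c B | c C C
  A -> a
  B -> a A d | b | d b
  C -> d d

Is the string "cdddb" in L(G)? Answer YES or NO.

Convert to CNF:
  S -> T0 T2 | T2 A | T3 B | T3 X5
  A -> a
  B -> T0 X4 | T1 T2 | b
  C -> T1 T1
  T0 -> a
  T1 -> d
  T2 -> b
  T3 -> c
  X4 -> A T1
  X5 -> C C

CYK table (by increasing span):
  [0..0]={T3}  "c"  orig:{}
  [1..1]={T1}  "d"  orig:{}
  [2..2]={T1}  "d"  orig:{}
  [3..3]={T1}  "d"  orig:{}
  [4..4]={B,T2}  "b"  orig:{B}
  [0..1]=∅  "cd"
  [1..2]={C}  "dd"
  [2..3]={C}  "dd"
  [3..4]={B}  "db"
  [0..2]=∅  "cdd"
  [1..3]=∅  "ddd"
  [2..4]=∅  "ddb"
  [0..3]=∅  "cddd"
  [1..4]=∅  "dddb"
  [0..4]=∅  "cdddb"

S ∉ T[0,4] ⇒ NO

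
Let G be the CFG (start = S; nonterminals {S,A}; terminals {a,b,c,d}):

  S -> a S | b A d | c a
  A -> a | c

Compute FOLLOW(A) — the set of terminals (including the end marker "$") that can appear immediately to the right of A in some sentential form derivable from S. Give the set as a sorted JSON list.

FIRST iteration:
round 1:
  A via A→a: +{a}
  A via A→c: +{c}
  S via S→a S: +{a}
  S via S→b A d: +{b}
  S via S→c a: +{c}
  FIRST[S]={a,b,c}  FIRST[A]={a,c}
round 2: done
  FIRST[S]={a,b,c}  FIRST[A]={a,c}

Compute FOLLOW by fixpoint:
initialize: $ ∈ FOLLOW(S)
[1]
  S→b A d: FOLLOW(A) ⊇ FIRST(d) = {d}; new: +{d}
  S: {$}  A: {d}
[2] (stable)
  S: {$}  A: {d}

FOLLOW(A) = ["d"]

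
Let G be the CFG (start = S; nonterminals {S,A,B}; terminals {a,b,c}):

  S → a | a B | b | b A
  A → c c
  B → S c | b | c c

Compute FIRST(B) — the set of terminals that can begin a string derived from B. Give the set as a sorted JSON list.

FIRST sets, iterate to fixpoint:
pass 1:
  A via A→c c: +{c}
  B via B→b: +{b}
  B via B→c c: +{c}
  S via S→a: +{a}
  S via S→b: +{b}
  S: {a,b}  A: {c}  B: {b,c}
pass 2:
  B via B→S c: +{a}
  S: {a,b}  A: {c}  B: {a,b,c}
pass 3: — fixpoint
  S: {a,b}  A: {c}  B: {a,b,c}

FIRST(B) = ["a", "b", "c"]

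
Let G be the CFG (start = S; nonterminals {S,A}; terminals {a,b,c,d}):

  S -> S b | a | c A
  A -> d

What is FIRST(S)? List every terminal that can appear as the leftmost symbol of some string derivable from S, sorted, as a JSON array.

Compute FIRST by fixpoint:
pass 1:
  A via A→d: +{d}
  S via S→a: +{a}
  S via S→c A: +{c}
  FIRST(S)={a,c}  FIRST(A)={d}
pass 2: done
  FIRST(S)={a,c}  FIRST(A)={d}

FIRST(S) = ["a", "c"]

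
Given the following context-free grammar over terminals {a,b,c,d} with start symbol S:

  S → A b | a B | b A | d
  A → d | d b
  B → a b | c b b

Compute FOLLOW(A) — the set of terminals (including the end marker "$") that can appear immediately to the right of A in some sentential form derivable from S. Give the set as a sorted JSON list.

FIRST sets, iterate to fixpoint:
iter 1:
  A via A→d: +{d}
  B via B→a b: +{a}
  B via B→c b b: +{c}
  S via S→A b: +{d}
  S via S→a B: +{a}
  S via S→b A: +{b}
  FIRST[S]={a,b,d}  FIRST[A]={d}  FIRST[B]={a,c}
iter 2: — fixpoint
  FIRST[S]={a,b,d}  FIRST[A]={d}  FIRST[B]={a,c}

FOLLOW sets:
FOLLOW(S) := {$}
iter 1:
  S→A b: FOLLOW(A) ⊇ FIRST(b) = {b}; new: +{b}
  S→a B: FOLLOW(B) ⊇ FOLLOW(S) ⊇ {$}; new: +{$}
  S→b A: FOLLOW(A) ⊇ FOLLOW(S) ⊇ {$}; new: +{$}
  FOLLOW(S)={$}  FOLLOW(A)={$,b}  FOLLOW(B)={$}
iter 2: (stable)
  FOLLOW(S)={$}  FOLLOW(A)={$,b}  FOLLOW(B)={$}

FOLLOW(A) = ["$", "b"]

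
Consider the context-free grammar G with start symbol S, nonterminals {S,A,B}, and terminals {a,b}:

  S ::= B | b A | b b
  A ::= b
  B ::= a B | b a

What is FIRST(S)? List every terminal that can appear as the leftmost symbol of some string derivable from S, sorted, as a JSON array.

FIRST iteration:
iter 1:
  A via A→b: +{b}
  B via B→a B: +{a}
  B via B→b a: +{b}
  S via S→B: +{a,b}
  S: {a,b}  A: {b}  B: {a,b}
iter 2: (no change)
  S: {a,b}  A: {b}  B: {a,b}

FIRST(S) = ["a", "b"]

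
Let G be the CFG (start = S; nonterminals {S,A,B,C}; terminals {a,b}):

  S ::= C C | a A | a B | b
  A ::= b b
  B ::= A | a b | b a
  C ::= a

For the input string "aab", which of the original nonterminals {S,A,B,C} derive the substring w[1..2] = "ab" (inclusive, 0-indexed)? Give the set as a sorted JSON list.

CNF form of G:
  S -> C C | T1 A | T1 B | b
  A -> T0 T0
  B -> T0 T0 | T0 T1 | T1 T0
  C -> a
  T0 -> b
  T1 -> a

CYK fill, restricted to cells inside w[1..2]:
  cell(1,1) a: {C,T1}  orig:{C}
  cell(2,2) b: {S,T0}  orig:{S}
  cell(1,2) ab: {B}

Original NTs in T[1,2] deriving "ab": ["B"]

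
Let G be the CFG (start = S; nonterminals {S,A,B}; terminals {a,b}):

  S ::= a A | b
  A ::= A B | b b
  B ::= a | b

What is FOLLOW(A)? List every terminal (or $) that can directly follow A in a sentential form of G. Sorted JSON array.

Compute FIRST by fixpoint:
pass 1:
  A via A→b b: +{b}
  B via B→a: +{a}
  B via B→b: +{b}
  S via S→a A: +{a}
  S via S→b: +{b}
  S: {a,b}  A: {b}  B: {a,b}
pass 2: (no change)
  S: {a,b}  A: {b}  B: {a,b}

Compute FOLLOW by fixpoint:
FOLLOW(S) := {$}
iter 1:
  A→A B: FOLLOW(A) ⊇ FIRST(B) = {a,b}; new: +{a,b}
  A→A B: FOLLOW(B) ⊇ FOLLOW(A) ⊇ {a,b}; new: +{a,b}
  S→a A: FOLLOW(A) ⊇ FOLLOW(S) ⊇ {$}; new: +{$}
  S: {$}  A: {$,a,b}  B: {a,b}
iter 2:
  A→A B: FOLLOW(B) ⊇ FOLLOW(A) ⊇ {$,a,b}; new: +{$}
  S: {$}  A: {$,a,b}  B: {$,a,b}
iter 3: (stable)
  S: {$}  A: {$,a,b}  B: {$,a,b}

FOLLOW(A) = ["$", "a", "b"]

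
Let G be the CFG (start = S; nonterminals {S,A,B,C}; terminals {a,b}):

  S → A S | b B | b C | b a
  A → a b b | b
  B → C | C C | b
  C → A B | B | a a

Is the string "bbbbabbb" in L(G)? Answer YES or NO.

Convert to CNF:
  S -> A S | T1 B | T1 C | T1 T0
  A -> T0 X2 | b
  B -> A B | C C | T0 T0 | b
  C -> A B | C C | T0 T0 | b
  T0 -> a
  T1 -> b
  X2 -> T1 T1

Fill CYK table bottom-up:
  cell(0,0) b: {A,B,C,T1}  orig:{A,B,C}
  cell(1,1) b: {A,B,C,T1}  orig:{A,B,C}
  cell(2,2) b: {A,B,C,T1}  orig:{A,B,C}
  cell(3,3) b: {A,B,C,T1}  orig:{A,B,C}
  cell(4,4) a: {T0}  orig:{}
  cell(5,5) b: {A,B,C,T1}  orig:{A,B,C}
  cell(6,6) b: {A,B,C,T1}  orig:{A,B,C}
  cell(7,7) b: {A,B,C,T1}  orig:{A,B,C}
  cell(0,1) bb: {B,C,S,X2}  orig:{B,C,S}
  cell(1,2) bb: {B,C,S,X2}  orig:{B,C,S}
  cell(2,3) bb: {B,C,S,X2}  orig:{B,C,S}
  cell(3,4) ba: {S}
  cell(4,5) ab: ∅
  cell(5,6) bb: {B,C,S,X2}  orig:{B,C,S}
  cell(6,7) bb: {B,C,S,X2}  orig:{B,C,S}
  cell(0,2) bbb: {B,C,S}
  cell(1,3) bbb: {B,C,S}
  cell(2,4) bba: {S}
  cell(3,5) bab: ∅
  cell(4,6) abb: {A}
  cell(5,7) bbb: {B,C,S}
  cell(0,3) bbbb: {B,C,S}
  cell(1,4) bbba: {S}
  cell(2,5) bbab: ∅
  cell(3,6) babb: ∅
  cell(4,7) abbb: {B,C}
  cell(0,4) bbbba: {S}
  cell(1,5) bbbab: ∅
  cell(2,6) bbabb: ∅
  cell(3,7) babbb: {B,C,S}
  cell(0,5) bbbbab: ∅
  cell(1,6) bbbabb: ∅
  cell(2,7) bbabbb: {B,C,S}
  cell(0,6) bbbbabb: ∅
  cell(1,7) bbbabbb: {B,C,S}
  cell(0,7) bbbbabbb: {B,C,S}

S ∈ T[0,7] ⇒ YES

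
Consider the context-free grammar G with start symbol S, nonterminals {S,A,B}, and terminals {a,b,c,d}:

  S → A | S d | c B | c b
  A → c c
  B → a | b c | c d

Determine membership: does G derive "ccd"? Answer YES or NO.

CNF form of G:
  S -> S T2 | T0 B | T0 T0 | T0 T1
  A -> T0 T0
  B -> T0 T2 | T1 T0 | a
  T0 -> c
  T1 -> b
  T2 -> d

CYK fill:
  cell(0,0) c: {T0}  orig:{}
  cell(1,1) c: {T0}  orig:{}
  cell(2,2) d: {T2}  orig:{}
  cell(0,1) cc: {A,S}
  cell(1,2) cd: {B}
  cell(0,2) ccd: {S}

S ∈ T[0,2] ⇒ YES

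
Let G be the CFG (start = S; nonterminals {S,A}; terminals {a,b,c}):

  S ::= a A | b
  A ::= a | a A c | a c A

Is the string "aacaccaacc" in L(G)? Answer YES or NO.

Convert to CNF:
  S -> T0 A | b
  A -> T0 X2 | T0 X3 | a
  T0 -> a
  T1 -> c
  X2 -> A T1
  X3 -> T1 A

CYK fill:
  T[0,0] 'a' = {A,T0}  orig:{A}
  T[1,1] 'a' = {A,T0}  orig:{A}
  T[2,2] 'c' = {T1}  orig:{}
  T[3,3] 'a' = {A,T0}  orig:{A}
  T[4,4] 'c' = {T1}  orig:{}
  T[5,5] 'c' = {T1}  orig:{}
  T[6,6] 'a' = {A,T0}  orig:{A}
  T[7,7] 'a' = {A,T0}  orig:{A}
  T[8,8] 'c' = {T1}  orig:{}
  T[9,9] 'c' = {T1}  orig:{}
  T[0,1] 'aa' = {S}
  T[1,2] 'ac' = {X2}  orig:{}
  T[2,3] 'ca' = {X3}  orig:{}
  T[3,4] 'ac' = {X2}  orig:{}
  T[4,5] 'cc' = ∅
  T[5,6] 'ca' = {X3}  orig:{}
  T[6,7] 'aa' = {S}
  T[7,8] 'ac' = {X2}  orig:{}
  T[8,9] 'cc' = ∅
  T[0,2] 'aac' = {A}
  T[1,3] 'aca' = {A}
  T[2,4] 'cac' = ∅
  T[3,5] 'acc' = ∅
  T[4,6] 'cca' = ∅
  T[5,7] 'caa' = ∅
  T[6,8] 'aac' = {A}
  T[7,9] 'acc' = ∅
  T[0,3] 'aaca' = {S}
  T[1,4] 'acac' = {X2}  orig:{}
  T[2,5] 'cacc' = ∅
  T[3,6] 'acca' = ∅
  T[4,7] 'ccaa' = ∅
  T[5,8] 'caac' = {X3}  orig:{}
  T[6,9] 'aacc' = {X2}  orig:{}
  T[0,4] 'aacac' = {A}
  T[1,5] 'acacc' = ∅
  T[2,6] 'cacca' = ∅
  T[3,7] 'accaa' = ∅
  T[4,8] 'ccaac' = ∅
  T[5,9] 'caacc' = ∅
  T[0,5] 'aacacc' = {X2}  orig:{}
  T[1,6] 'acacca' = ∅
  T[2,7] 'caccaa' = ∅
  T[3,8] 'accaac' = ∅
  T[4,9] 'ccaacc' = ∅
  T[0,6] 'aacacca' = ∅
  T[1,7] 'acaccaa' = ∅
  T[2,8] 'caccaac' = ∅
  T[3,9] 'accaacc' = ∅
  T[0,7] 'aacaccaa' = ∅
  T[1,8] 'acaccaac' = ∅
  T[2,9] 'caccaacc' = ∅
  T[0,8] 'aacaccaac' = ∅
  T[1,9] 'acaccaacc' = ∅
  T[0,9] 'aacaccaacc' = ∅

S ∉ T[0,9] ⇒ NO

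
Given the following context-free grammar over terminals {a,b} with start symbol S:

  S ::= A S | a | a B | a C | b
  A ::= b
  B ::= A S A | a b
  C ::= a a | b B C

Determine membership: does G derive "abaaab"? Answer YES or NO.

CNF form of G:
  S -> A S | T0 B | T0 C | a | b
  A -> b
  B -> A X2 | T0 T1
  C -> T0 T0 | T1 X3
  T0 -> a
  T1 -> b
  X2 -> S A
  X3 -> B C

CYK table (by increasing span):
  T[0,0] 'a' = {S,T0}  orig:{S}
  T[1,1] 'b' = {A,S,T1}  orig:{A,S}
  T[2,2] 'a' = {S,T0}  orig:{S}
  T[3,3] 'a' = {S,T0}  orig:{S}
  T[4,4] 'a' = {S,T0}  orig:{S}
  T[5,5] 'b' = {A,S,T1}  orig:{A,S}
  T[0,1] 'ab' = {B,X2}  orig:{B}
  T[1,2] 'ba' = {S}
  T[2,3] 'aa' = {C}
  T[3,4] 'aa' = {C}
  T[4,5] 'ab' = {B,X2}  orig:{B}
  T[0,2] 'aba' = ∅
  T[1,3] 'baa' = ∅
  T[2,4] 'aaa' = {S}
  T[3,5] 'aab' = {S}
  T[0,3] 'abaa' = {X3}  orig:{}
  T[1,4] 'baaa' = {S}
  T[2,5] 'aaab' = {X2}  orig:{}
  T[0,4] 'abaaa' = ∅
  T[1,5] 'baaab' = {B,X2}  orig:{B}
  T[0,5] 'abaaab' = {S}

S ∈ T[0,5] ⇒ YES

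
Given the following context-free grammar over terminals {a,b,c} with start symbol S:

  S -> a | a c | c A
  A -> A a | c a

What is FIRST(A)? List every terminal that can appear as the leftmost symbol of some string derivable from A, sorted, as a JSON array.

FIRST iteration:
iter 1:
  A via A→c a: +{c}
  S via S→a: +{a}
  S via S→c A: +{c}
  FIRST[S]={a,c}  FIRST[A]={c}
iter 2: (stable)
  FIRST[S]={a,c}  FIRST[A]={c}

FIRST(A) = ["c"]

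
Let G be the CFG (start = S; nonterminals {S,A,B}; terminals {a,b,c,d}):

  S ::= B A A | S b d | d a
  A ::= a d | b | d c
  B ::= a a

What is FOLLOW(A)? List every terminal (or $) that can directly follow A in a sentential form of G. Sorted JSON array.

FIRST sets, iterate to fixpoint:
iter 1:
  A via A→a d: +{a}
  A via A→b: +{b}
  A via A→d c: +{d}
  B via B→a a: +{a}
  S via S→B A A: +{a}
  S via S→d a: +{d}
  FIRST[S]={a,d}  FIRST[A]={a,b,d}  FIRST[B]={a}
iter 2: (no change)
  FIRST[S]={a,d}  FIRST[A]={a,b,d}  FIRST[B]={a}

FOLLOW iteration:
FOLLOW(S) := {$}
pass 1:
  S→B A A: FOLLOW(B) ⊇ FIRST(A) = {a,b,d}; new: +{a,b,d}
  S→B A A: FOLLOW(A) ⊇ FIRST(A) = {a,b,d}; new: +{a,b,d}
  S→B A A: FOLLOW(A) ⊇ FOLLOW(S) ⊇ {$}; new: +{$}
  S→S b d: FOLLOW(S) ⊇ FIRST(b) = {b}; new: +{b}
  FOLLOW[S]={$,b}  FOLLOW[A]={$,a,b,d}  FOLLOW[B]={a,b,d}
pass 2: (stable)
  FOLLOW[S]={$,b}  FOLLOW[A]={$,a,b,d}  FOLLOW[B]={a,b,d}

FOLLOW(A) = ["$", "a", "b", "d"]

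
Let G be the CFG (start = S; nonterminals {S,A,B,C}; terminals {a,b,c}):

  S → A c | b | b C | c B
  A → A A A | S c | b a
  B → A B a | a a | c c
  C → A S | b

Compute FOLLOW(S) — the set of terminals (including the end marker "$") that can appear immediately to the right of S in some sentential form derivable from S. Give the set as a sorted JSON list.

FIRST iteration:
iter 1:
  A via A→b a: +{b}
  B via B→A B a: +{b}
  B via B→a a: +{a}
  B via B→c c: +{c}
  C via C→A S: +{b}
  S via S→A c: +{b}
  S via S→c B: +{c}
  FIRST[S]={b,c}  FIRST[A]={b}  FIRST[B]={a,b,c}  FIRST[C]={b}
iter 2:
  A via A→S c: +{c}
  C via C→A S: +{c}
  FIRST[S]={b,c}  FIRST[A]={b,c}  FIRST[B]={a,b,c}  FIRST[C]={b,c}
iter 3: (stable)
  FIRST[S]={b,c}  FIRST[A]={b,c}  FIRST[B]={a,b,c}  FIRST[C]={b,c}

FOLLOW iteration:
initialize: $ ∈ FOLLOW(S)
round 1:
  A→A A A: FOLLOW(A) ⊇ FIRST(A) = {b,c}; new: +{b,c}
  A→S c: FOLLOW(S) ⊇ FIRST(c) = {c}; new: +{c}
  B→A B a: FOLLOW(A) ⊇ FIRST(B) = {a,b,c}; new: +{a}
  B→A B a: FOLLOW(B) ⊇ FIRST(a) = {a}; new: +{a}
  S→b C: FOLLOW(C) ⊇ FOLLOW(S) ⊇ {$,c}; new: +{$,c}
  S→c B: FOLLOW(B) ⊇ FOLLOW(S) ⊇ {$,c}; new: +{$,c}
  FOLLOW(S)={$,c}  FOLLOW(A)={a,b,c}  FOLLOW(B)={$,a,c}  FOLLOW(C)={$,c}
round 2: (no change)
  FOLLOW(S)={$,c}  FOLLOW(A)={a,b,c}  FOLLOW(B)={$,a,c}  FOLLOW(C)={$,c}

FOLLOW(S) = ["$", "c"]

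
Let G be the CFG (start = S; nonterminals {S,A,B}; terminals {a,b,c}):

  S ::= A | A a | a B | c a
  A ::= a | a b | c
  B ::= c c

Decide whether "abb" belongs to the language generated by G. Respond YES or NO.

Convert to CNF:
  S -> A T0 | T0 B | T0 T1 | T2 T0 | a | c
  A -> T0 T1 | a | c
  B -> T2 T2
  T0 -> a
  T1 -> b
  T2 -> c

CYK fill:
  T[0,0] 'a' = {A,S,T0}  orig:{A,S}
  T[1,1] 'b' = {T1}  orig:{}
  T[2,2] 'b' = {T1}  orig:{}
  T[0,1] 'ab' = {A,S}
  T[1,2] 'bb' = ∅
  T[0,2] 'abb' = ∅

S ∉ T[0,2] ⇒ NO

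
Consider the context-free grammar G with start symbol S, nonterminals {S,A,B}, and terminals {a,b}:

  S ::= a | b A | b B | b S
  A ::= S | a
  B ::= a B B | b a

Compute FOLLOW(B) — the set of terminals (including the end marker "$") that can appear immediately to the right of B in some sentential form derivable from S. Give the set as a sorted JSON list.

FIRST sets, iterate to fixpoint:
pass 1:
  A via A→a: +{a}
  B via B→a B B: +{a}
  B via B→b a: +{b}
  S via S→a: +{a}
  S via S→b A: +{b}
  FIRST[S]={a,b}  FIRST[A]={a}  FIRST[B]={a,b}
pass 2:
  A via A→S: +{b}
  FIRST[S]={a,b}  FIRST[A]={a,b}  FIRST[B]={a,b}
pass 3: (no change)
  FIRST[S]={a,b}  FIRST[A]={a,b}  FIRST[B]={a,b}

Compute FOLLOW by fixpoint:
seed FOLLOW(S) with $
[1]
  B→a B B: FOLLOW(B) ⊇ FIRST(B) = {a,b}; new: +{a,b}
  S→b A: FOLLOW(A) ⊇ FOLLOW(S) ⊇ {$}; new: +{$}
  S→b B: FOLLOW(B) ⊇ FOLLOW(S) ⊇ {$}; new: +{$}
  FOLLOW(S)={$}  FOLLOW(A)={$}  FOLLOW(B)={$,a,b}
[2] (no change)
  FOLLOW(S)={$}  FOLLOW(A)={$}  FOLLOW(B)={$,a,b}

FOLLOW(B) = ["$", "a", "b"]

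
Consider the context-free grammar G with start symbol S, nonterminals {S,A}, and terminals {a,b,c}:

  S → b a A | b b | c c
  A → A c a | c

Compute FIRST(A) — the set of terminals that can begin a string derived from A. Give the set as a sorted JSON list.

Compute FIRST by fixpoint:
round 1:
  A via A→c: +{c}
  S via S→b a A: +{b}
  S via S→c c: +{c}
  FIRST[S]={b,c}  FIRST[A]={c}
round 2: (stable)
  FIRST[S]={b,c}  FIRST[A]={c}

FIRST(A) = ["c"]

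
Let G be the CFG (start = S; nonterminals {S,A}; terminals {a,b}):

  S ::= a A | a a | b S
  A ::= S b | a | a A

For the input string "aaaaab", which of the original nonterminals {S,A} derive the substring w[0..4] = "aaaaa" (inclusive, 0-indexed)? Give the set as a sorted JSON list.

CNF form of G:
  S -> T0 S | T1 A | T1 T1
  A -> S T0 | T1 A | a
  T0 -> b
  T1 -> a

CYK table (by increasing span) — only the sub-triangle for w[0..4]:
  T[0,0] 'a' = {A,T1}  orig:{A}
  T[1,1] 'a' = {A,T1}  orig:{A}
  T[2,2] 'a' = {A,T1}  orig:{A}
  T[3,3] 'a' = {A,T1}  orig:{A}
  T[4,4] 'a' = {A,T1}  orig:{A}
  T[0,1] 'aa' = {A,S}
  T[1,2] 'aa' = {A,S}
  T[2,3] 'aa' = {A,S}
  T[3,4] 'aa' = {A,S}
  T[0,2] 'aaa' = {A,S}
  T[1,3] 'aaa' = {A,S}
  T[2,4] 'aaa' = {A,S}
  T[0,3] 'aaaa' = {A,S}
  T[1,4] 'aaaa' = {A,S}
  T[0,4] 'aaaaa' = {A,S}

Original NTs in T[0,4] deriving "aaaaa": ["A", "S"]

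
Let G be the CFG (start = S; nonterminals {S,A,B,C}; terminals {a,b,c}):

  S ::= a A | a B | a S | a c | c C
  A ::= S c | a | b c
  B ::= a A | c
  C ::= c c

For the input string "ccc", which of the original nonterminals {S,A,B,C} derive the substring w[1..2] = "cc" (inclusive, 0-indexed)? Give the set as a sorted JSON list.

Convert to CNF:
  S -> T0 C | T2 A | T2 B | T2 S | T2 T0
  A -> S T0 | T1 T0 | a
  B -> T2 A | c
  C -> T0 T0
  T0 -> c
  T1 -> b
  T2 -> a

CYK table (by increasing span) (cells [i..j] with 1 ≤ i ≤ j ≤ 2 only):
  cell(1,1) c: {B,T0}  orig:{B}
  cell(2,2) c: {B,T0}  orig:{B}
  cell(1,2) cc: {C}

Original NTs in T[1,2] deriving "cc": ["C"]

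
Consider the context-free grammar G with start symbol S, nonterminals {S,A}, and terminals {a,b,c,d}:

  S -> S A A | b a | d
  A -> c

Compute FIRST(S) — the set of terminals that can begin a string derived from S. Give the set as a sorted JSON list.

FIRST sets, iterate to fixpoint:
round 1:
  A via A→c: +{c}
  S via S→b a: +{b}
  S via S→d: +{d}
  FIRST[S]={b,d}  FIRST[A]={c}
round 2: — fixpoint
  FIRST[S]={b,d}  FIRST[A]={c}

FIRST(S) = ["b", "d"]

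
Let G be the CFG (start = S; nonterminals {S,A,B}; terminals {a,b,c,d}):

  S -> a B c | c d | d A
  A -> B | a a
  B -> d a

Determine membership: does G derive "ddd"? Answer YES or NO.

CNF form of G:
  S -> T0 X3 | T1 A | T2 T1
  A -> T0 T0 | T1 T0
  B -> T1 T0
  T0 -> a
  T1 -> d
  T2 -> c
  X3 -> B T2

CYK table (by increasing span):
  [0..0]={T1}  "d"  orig:{}
  [1..1]={T1}  "d"  orig:{}
  [2..2]={T1}  "d"  orig:{}
  [0..1]=∅  "dd"
  [1..2]=∅  "dd"
  [0..2]=∅  "ddd"

S ∉ T[0,2] ⇒ NO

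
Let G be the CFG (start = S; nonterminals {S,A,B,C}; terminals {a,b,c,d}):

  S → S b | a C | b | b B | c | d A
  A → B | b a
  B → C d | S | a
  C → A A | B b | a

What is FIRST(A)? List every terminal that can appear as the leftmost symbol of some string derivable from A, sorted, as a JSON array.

Compute FIRST by fixpoint:
pass 1:
  A via A→b a: +{b}
  B via B→a: +{a}
  C via C→A A: +{b}
  C via C→B b: +{a}
  S via S→a C: +{a}
  S via S→b: +{b}
  S via S→c: +{c}
  S via S→d A: +{d}
  FIRST[S]={a,b,c,d}  FIRST[A]={b}  FIRST[B]={a}  FIRST[C]={a,b}
pass 2:
  A via A→B: +{a}
  B via B→C d: +{b}
  B via B→S: +{c,d}
  C via C→B b: +{c,d}
  FIRST[S]={a,b,c,d}  FIRST[A]={a,b}  FIRST[B]={a,b,c,d}  FIRST[C]={a,b,c,d}
pass 3:
  A via A→B: +{c,d}
  FIRST[S]={a,b,c,d}  FIRST[A]={a,b,c,d}  FIRST[B]={a,b,c,d}  FIRST[C]={a,b,c,d}
pass 4: — fixpoint
  FIRST[S]={a,b,c,d}  FIRST[A]={a,b,c,d}  FIRST[B]={a,b,c,d}  FIRST[C]={a,b,c,d}

FIRST(A) = ["a", "b", "c", "d"]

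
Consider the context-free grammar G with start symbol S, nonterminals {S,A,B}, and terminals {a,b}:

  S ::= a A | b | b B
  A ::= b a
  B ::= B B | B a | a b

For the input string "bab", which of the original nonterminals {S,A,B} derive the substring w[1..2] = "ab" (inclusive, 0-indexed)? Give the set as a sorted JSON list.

CNF form of G:
  S -> T0 B | T1 A | b
  A -> T0 T1
  B -> B B | B T1 | T1 T0
  T0 -> b
  T1 -> a

Fill CYK table bottom-up, restricted to cells inside w[1..2]:
  cell(1,1) a: {T1}  orig:{}
  cell(2,2) b: {S,T0}  orig:{S}
  cell(1,2) ab: {B}

Original NTs in T[1,2] deriving "ab": ["B"]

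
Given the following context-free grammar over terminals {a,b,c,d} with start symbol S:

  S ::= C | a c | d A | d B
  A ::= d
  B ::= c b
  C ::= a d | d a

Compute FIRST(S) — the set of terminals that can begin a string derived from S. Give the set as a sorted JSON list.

FIRST sets, iterate to fixpoint:
iter 1:
  A via A→d: +{d}
  B via B→c b: +{c}
  C via C→a d: +{a}
  C via C→d a: +{d}
  S via S→C: +{a,d}
  S: {a,d}  A: {d}  B: {c}  C: {a,d}
iter 2: — fixpoint
  S: {a,d}  A: {d}  B: {c}  C: {a,d}

FIRST(S) = ["a", "d"]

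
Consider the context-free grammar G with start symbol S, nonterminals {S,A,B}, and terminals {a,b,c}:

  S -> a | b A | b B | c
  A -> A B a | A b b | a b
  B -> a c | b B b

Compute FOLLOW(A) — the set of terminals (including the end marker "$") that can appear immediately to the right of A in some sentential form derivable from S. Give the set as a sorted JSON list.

FIRST iteration:
iter 1:
  A via A→a b: +{a}
  B via B→a c: +{a}
  B via B→b B b: +{b}
  S via S→a: +{a}
  S via S→b A: +{b}
  S via S→c: +{c}
  FIRST(S)={a,b,c}  FIRST(A)={a}  FIRST(B)={a,b}
iter 2: — fixpoint
  FIRST(S)={a,b,c}  FIRST(A)={a}  FIRST(B)={a,b}

Compute FOLLOW by fixpoint:
initialize: $ ∈ FOLLOW(S)
[1]
  A→A B a: FOLLOW(A) ⊇ FIRST(B) = {a,b}; new: +{a,b}
  A→A B a: FOLLOW(B) ⊇ FIRST(a) = {a}; new: +{a}
  B→b B b: FOLLOW(B) ⊇ FIRST(b) = {b}; new: +{b}
  S→b A: FOLLOW(A) ⊇ FOLLOW(S) ⊇ {$}; new: +{$}
  S→b B: FOLLOW(B) ⊇ FOLLOW(S) ⊇ {$}; new: +{$}
  FOLLOW(S)={$}  FOLLOW(A)={$,a,b}  FOLLOW(B)={$,a,b}
[2] done
  FOLLOW(S)={$}  FOLLOW(A)={$,a,b}  FOLLOW(B)={$,a,b}

FOLLOW(A) = ["$", "a", "b"]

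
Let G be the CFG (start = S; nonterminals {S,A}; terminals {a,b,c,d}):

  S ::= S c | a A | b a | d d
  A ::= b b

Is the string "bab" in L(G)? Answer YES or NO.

Convert to CNF:
  S -> S T1 | T0 T2 | T2 A | T3 T3
  A -> T0 T0
  T0 -> b
  T1 -> c
  T2 -> a
  T3 -> d

CYK fill:
  [0..0]={T0}  "b"  orig:{}
  [1..1]={T2}  "a"  orig:{}
  [2..2]={T0}  "b"  orig:{}
  [0..1]={S}  "ba"
  [1..2]=∅  "ab"
  [0..2]=∅  "bab"

S ∉ T[0,2] ⇒ NO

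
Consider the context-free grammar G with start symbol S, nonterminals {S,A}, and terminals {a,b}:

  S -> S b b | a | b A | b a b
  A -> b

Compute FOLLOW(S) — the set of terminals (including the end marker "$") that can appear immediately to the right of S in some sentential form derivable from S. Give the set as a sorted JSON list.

FIRST sets, iterate to fixpoint:
iter 1:
  A via A→b: +{b}
  S via S→a: +{a}
  S via S→b A: +{b}
  S: {a,b}  A: {b}
iter 2: (stable)
  S: {a,b}  A: {b}

Compute FOLLOW by fixpoint:
initialize: $ ∈ FOLLOW(S)
iter 1:
  S→S b b: FOLLOW(S) ⊇ FIRST(b) = {b}; new: +{b}
  S→b A: FOLLOW(A) ⊇ FOLLOW(S) ⊇ {$,b}; new: +{$,b}
  FOLLOW[S]={$,b}  FOLLOW[A]={$,b}
iter 2: done
  FOLLOW[S]={$,b}  FOLLOW[A]={$,b}

FOLLOW(S) = ["$", "b"]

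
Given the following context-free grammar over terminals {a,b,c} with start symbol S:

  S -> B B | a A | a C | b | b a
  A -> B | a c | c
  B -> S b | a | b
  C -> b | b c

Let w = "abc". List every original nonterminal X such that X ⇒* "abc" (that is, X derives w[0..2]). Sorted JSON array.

CNF form of G:
  S -> B B | T0 T1 | T1 A | T1 C | b
  A -> S T0 | T1 T2 | a | b | c
  B -> S T0 | a | b
  C -> T0 T2 | b
  T0 -> b
  T1 -> a
  T2 -> c

CYK table (by increasing span) — only the sub-triangle for w[0..2]:
  cell(0,0) a: {A,B,T1}  orig:{A,B}
  cell(1,1) b: {A,B,C,S,T0}  orig:{A,B,C,S}
  cell(2,2) c: {A,T2}  orig:{A}
  cell(0,1) ab: {S}
  cell(1,2) bc: {C}
  cell(0,2) abc: {S}

Original NTs in T[0,2] deriving "abc": ["S"]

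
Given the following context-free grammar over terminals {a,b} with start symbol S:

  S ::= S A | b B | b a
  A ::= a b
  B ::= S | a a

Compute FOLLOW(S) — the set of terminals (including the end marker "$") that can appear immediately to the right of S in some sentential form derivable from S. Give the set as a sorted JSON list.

Compute FIRST by fixpoint:
[1]
  A via A→a b: +{a}
  B via B→a a: +{a}
  S via S→b B: +{b}
  FIRST[S]={b}  FIRST[A]={a}  FIRST[B]={a}
[2]
  B via B→S: +{b}
  FIRST[S]={b}  FIRST[A]={a}  FIRST[B]={a,b}
[3] done
  FIRST[S]={b}  FIRST[A]={a}  FIRST[B]={a,b}

FOLLOW iteration:
FOLLOW(S) := {$}
round 1:
  S→S A: FOLLOW(S) ⊇ FIRST(A) = {a}; new: +{a}
  S→S A: FOLLOW(A) ⊇ FOLLOW(S) ⊇ {$,a}; new: +{$,a}
  S→b B: FOLLOW(B) ⊇ FOLLOW(S) ⊇ {$,a}; new: +{$,a}
  S: {$,a}  A: {$,a}  B: {$,a}
round 2: (stable)
  S: {$,a}  A: {$,a}  B: {$,a}

FOLLOW(S) = ["$", "a"]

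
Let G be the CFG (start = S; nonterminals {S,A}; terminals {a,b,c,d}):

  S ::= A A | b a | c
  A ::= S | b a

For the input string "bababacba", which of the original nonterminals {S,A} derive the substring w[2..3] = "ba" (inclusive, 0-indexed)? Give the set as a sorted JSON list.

Convert to CNF:
  S -> A A | T0 T1 | c
  A -> A A | T0 T1 | c
  T0 -> b
  T1 -> a

CYK fill — only the sub-triangle for w[2..3]:
  T[2,2] 'b' = {T0}  orig:{}
  T[3,3] 'a' = {T1}  orig:{}
  T[2,3] 'ba' = {A,S}

Original NTs in T[2,3] deriving "ba": ["A", "S"]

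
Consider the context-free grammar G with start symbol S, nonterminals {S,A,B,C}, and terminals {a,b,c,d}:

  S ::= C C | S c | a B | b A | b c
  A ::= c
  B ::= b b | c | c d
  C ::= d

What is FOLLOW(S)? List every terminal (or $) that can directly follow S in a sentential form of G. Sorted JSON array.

Compute FIRST by fixpoint:
pass 1:
  A via A→c: +{c}
  B via B→b b: +{b}
  B via B→c: +{c}
  C via C→d: +{d}
  S via S→C C: +{d}
  S via S→a B: +{a}
  S via S→b A: +{b}
  S: {a,b,d}  A: {c}  B: {b,c}  C: {d}
pass 2: — fixpoint
  S: {a,b,d}  A: {c}  B: {b,c}  C: {d}

FOLLOW sets:
seed FOLLOW(S) with $
iter 1:
  S→C C: FOLLOW(C) ⊇ FIRST(C) = {d}; new: +{d}
  S→C C: FOLLOW(C) ⊇ FOLLOW(S) ⊇ {$}; new: +{$}
  S→S c: FOLLOW(S) ⊇ FIRST(c) = {c}; new: +{c}
  S→a B: FOLLOW(B) ⊇ FOLLOW(S) ⊇ {$,c}; new: +{$,c}
  S→b A: FOLLOW(A) ⊇ FOLLOW(S) ⊇ {$,c}; new: +{$,c}
  FOLLOW[S]={$,c}  FOLLOW[A]={$,c}  FOLLOW[B]={$,c}  FOLLOW[C]={$,d}
iter 2:
  S→C C: FOLLOW(C) ⊇ FOLLOW(S) ⊇ {$,c}; new: +{c}
  FOLLOW[S]={$,c}  FOLLOW[A]={$,c}  FOLLOW[B]={$,c}  FOLLOW[C]={$,c,d}
iter 3: (no change)
  FOLLOW[S]={$,c}  FOLLOW[A]={$,c}  FOLLOW[B]={$,c}  FOLLOW[C]={$,c,d}

FOLLOW(S) = ["$", "c"]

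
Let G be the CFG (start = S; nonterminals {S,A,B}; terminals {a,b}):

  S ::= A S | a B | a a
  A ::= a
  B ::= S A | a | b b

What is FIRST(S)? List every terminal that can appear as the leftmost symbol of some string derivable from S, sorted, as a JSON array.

FIRST iteration:
round 1:
  A via A→a: +{a}
  B via B→a: +{a}
  B via B→b b: +{b}
  S via S→A S: +{a}
  FIRST[S]={a}  FIRST[A]={a}  FIRST[B]={a,b}
round 2: done
  FIRST[S]={a}  FIRST[A]={a}  FIRST[B]={a,b}

FIRST(S) = ["a"]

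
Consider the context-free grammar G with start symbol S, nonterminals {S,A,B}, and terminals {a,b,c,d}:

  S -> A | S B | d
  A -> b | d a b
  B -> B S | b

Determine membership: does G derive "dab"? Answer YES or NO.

CNF form of G:
  S -> S B | T0 X4 | b | d
  A -> T0 X3 | b
  B -> B S | b
  T0 -> d
  T1 -> a
  T2 -> b
  X3 -> T1 T2
  X4 -> T1 T2

CYK table (by increasing span):
  T[0,0] 'd' = {S,T0}  orig:{S}
  T[1,1] 'a' = {T1}  orig:{}
  T[2,2] 'b' = {A,B,S,T2}  orig:{A,B,S}
  T[0,1] 'da' = ∅
  T[1,2] 'ab' = {X3,X4}  orig:{}
  T[0,2] 'dab' = {A,S}

S ∈ T[0,2] ⇒ YES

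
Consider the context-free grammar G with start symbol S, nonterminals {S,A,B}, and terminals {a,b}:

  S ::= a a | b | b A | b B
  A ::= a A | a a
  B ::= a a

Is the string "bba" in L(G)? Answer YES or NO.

CNF form of G:
  S -> T0 T0 | T1 A | T1 B | b
  A -> T0 A | T0 T0
  B -> T0 T0
  T0 -> a
  T1 -> b

CYK table (by increasing span):
  [0..0]={S,T1}  "b"  orig:{S}
  [1..1]={S,T1}  "b"  orig:{S}
  [2..2]={T0}  "a"  orig:{}
  [0..1]=∅  "bb"
  [1..2]=∅  "ba"
  [0..2]=∅  "bba"

S ∉ T[0,2] ⇒ NO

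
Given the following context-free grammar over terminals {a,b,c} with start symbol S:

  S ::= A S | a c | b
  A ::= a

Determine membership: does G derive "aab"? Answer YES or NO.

CNF form of G:
  S -> A S | T0 T1 | b
  A -> a
  T0 -> a
  T1 -> c

CYK fill:
  cell(0,0) a: {A,T0}  orig:{A}
  cell(1,1) a: {A,T0}  orig:{A}
  cell(2,2) b: {S}
  cell(0,1) aa: ∅
  cell(1,2) ab: {S}
  cell(0,2) aab: {S}

S ∈ T[0,2] ⇒ YES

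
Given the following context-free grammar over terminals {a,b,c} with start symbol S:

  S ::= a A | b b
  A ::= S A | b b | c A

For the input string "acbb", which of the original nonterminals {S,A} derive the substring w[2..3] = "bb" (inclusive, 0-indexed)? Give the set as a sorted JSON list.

Convert to CNF:
  S -> T0 T0 | T2 A
  A -> S A | T0 T0 | T1 A
  T0 -> b
  T1 -> c
  T2 -> a

CYK fill — only the sub-triangle for w[2..3]:
  cell(2,2) b: {T0}  orig:{}
  cell(3,3) b: {T0}  orig:{}
  cell(2,3) bb: {A,S}

Original NTs in T[2,3] deriving "bb": ["A", "S"]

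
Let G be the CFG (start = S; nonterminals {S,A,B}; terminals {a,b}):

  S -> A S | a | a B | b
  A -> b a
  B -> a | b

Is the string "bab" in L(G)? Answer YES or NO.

CNF form of G:
  S -> A S | T1 B | a | b
  A -> T0 T1
  B -> a | b
  T0 -> b
  T1 -> a

Fill CYK table bottom-up:
  cell(0,0) b: {B,S,T0}  orig:{B,S}
  cell(1,1) a: {B,S,T1}  orig:{B,S}
  cell(2,2) b: {B,S,T0}  orig:{B,S}
  cell(0,1) ba: {A}
  cell(1,2) ab: {S}
  cell(0,2) bab: {S}

S ∈ T[0,2] ⇒ YES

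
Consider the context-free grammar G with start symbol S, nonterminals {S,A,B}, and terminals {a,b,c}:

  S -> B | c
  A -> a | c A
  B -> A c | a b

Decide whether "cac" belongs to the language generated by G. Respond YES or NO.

CNF form of G:
  S -> A T0 | T1 T2 | c
  A -> T0 A | a
  B -> A T0 | T1 T2
  T0 -> c
  T1 -> a
  T2 -> b

CYK table (by increasing span):
  T[0,0] 'c' = {S,T0}  orig:{S}
  T[1,1] 'a' = {A,T1}  orig:{A}
  T[2,2] 'c' = {S,T0}  orig:{S}
  T[0,1] 'ca' = {A}
  T[1,2] 'ac' = {B,S}
  T[0,2] 'cac' = {B,S}

S ∈ T[0,2] ⇒ YES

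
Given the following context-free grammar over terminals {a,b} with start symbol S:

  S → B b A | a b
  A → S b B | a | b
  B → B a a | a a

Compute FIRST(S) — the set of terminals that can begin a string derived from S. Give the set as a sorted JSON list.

Compute FIRST by fixpoint:
[1]
  A via A→a: +{a}
  A via A→b: +{b}
  B via B→a a: +{a}
  S via S→B b A: +{a}
  FIRST(S)={a}  FIRST(A)={a,b}  FIRST(B)={a}
[2] done
  FIRST(S)={a}  FIRST(A)={a,b}  FIRST(B)={a}

FIRST(S) = ["a"]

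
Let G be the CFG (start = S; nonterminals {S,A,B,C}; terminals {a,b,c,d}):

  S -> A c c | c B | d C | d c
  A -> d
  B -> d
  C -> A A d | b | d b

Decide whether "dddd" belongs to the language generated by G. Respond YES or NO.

CNF form of G:
  S -> A X4 | T0 C | T0 T2 | T2 B
  A -> d
  B -> d
  C -> A X3 | T0 T1 | b
  T0 -> d
  T1 -> b
  T2 -> c
  X3 -> A T0
  X4 -> T2 T2

CYK fill:
  T[0,0] 'd' = {A,B,T0}  orig:{A,B}
  T[1,1] 'd' = {A,B,T0}  orig:{A,B}
  T[2,2] 'd' = {A,B,T0}  orig:{A,B}
  T[3,3] 'd' = {A,B,T0}  orig:{A,B}
  T[0,1] 'dd' = {X3}  orig:{}
  T[1,2] 'dd' = {X3}  orig:{}
  T[2,3] 'dd' = {X3}  orig:{}
  T[0,2] 'ddd' = {C}
  T[1,3] 'ddd' = {C}
  T[0,3] 'dddd' = {S}

S ∈ T[0,3] ⇒ YES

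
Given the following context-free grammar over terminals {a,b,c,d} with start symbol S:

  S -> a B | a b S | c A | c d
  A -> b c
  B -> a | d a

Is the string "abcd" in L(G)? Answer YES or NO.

CNF form of G:
  S -> T1 A | T1 T2 | T3 B | T3 X4
  A -> T0 T1
  B -> T2 T3 | a
  T0 -> b
  T1 -> c
  T2 -> d
  T3 -> a
  X4 -> T0 S

CYK fill:
  T[0,0] 'a' = {B,T3}  orig:{B}
  T[1,1] 'b' = {T0}  orig:{}
  T[2,2] 'c' = {T1}  orig:{}
  T[3,3] 'd' = {T2}  orig:{}
  T[0,1] 'ab' = ∅
  T[1,2] 'bc' = {A}
  T[2,3] 'cd' = {S}
  T[0,2] 'abc' = ∅
  T[1,3] 'bcd' = {X4}  orig:{}
  T[0,3] 'abcd' = {S}

S ∈ T[0,3] ⇒ YES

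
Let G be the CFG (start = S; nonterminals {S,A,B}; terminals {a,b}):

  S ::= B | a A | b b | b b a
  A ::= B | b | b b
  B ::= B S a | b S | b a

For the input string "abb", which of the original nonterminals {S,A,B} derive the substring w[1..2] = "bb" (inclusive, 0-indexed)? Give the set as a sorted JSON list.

Convert to CNF:
  S -> B X4 | T0 A | T1 S | T1 T0 | T1 T1 | T1 X5
  A -> B X2 | T1 S | T1 T0 | T1 T1 | b
  B -> B X3 | T1 S | T1 T0
  T0 -> a
  T1 -> b
  X2 -> S T0
  X3 -> S T0
  X4 -> S T0
  X5 -> T1 T0

Fill CYK table bottom-up (cells [i..j] with 1 ≤ i ≤ j ≤ 2 only):
  T[1,1] 'b' = {A,T1}  orig:{A}
  T[2,2] 'b' = {A,T1}  orig:{A}
  T[1,2] 'bb' = {A,S}

Original NTs in T[1,2] deriving "bb": ["A", "S"]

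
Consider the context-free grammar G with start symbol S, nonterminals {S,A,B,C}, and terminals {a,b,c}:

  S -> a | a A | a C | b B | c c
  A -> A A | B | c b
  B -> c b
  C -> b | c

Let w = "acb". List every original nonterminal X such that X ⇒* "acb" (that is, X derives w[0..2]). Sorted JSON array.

CNF form of G:
  S -> T0 T0 | T1 B | T2 A | T2 C | a
  A -> A A | T0 T1
  B -> T0 T1
  C -> b | c
  T0 -> c
  T1 -> b
  T2 -> a

Fill CYK table bottom-up, restricted to cells inside w[0..2]:
  [0..0]={S,T2}  "a"  orig:{S}
  [1..1]={C,T0}  "c"  orig:{C}
  [2..2]={C,T1}  "b"  orig:{C}
  [0..1]={S}  "ac"
  [1..2]={A,B}  "cb"
  [0..2]={S}  "acb"

Original NTs in T[0,2] deriving "acb": ["S"]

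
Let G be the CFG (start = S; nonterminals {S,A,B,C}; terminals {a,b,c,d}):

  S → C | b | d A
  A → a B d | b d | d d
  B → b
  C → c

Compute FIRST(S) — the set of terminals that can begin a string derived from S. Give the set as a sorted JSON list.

FIRST sets, iterate to fixpoint:
[1]
  A via A→a B d: +{a}
  A via A→b d: +{b}
  A via A→d d: +{d}
  B via B→b: +{b}
  C via C→c: +{c}
  S via S→C: +{c}
  S via S→b: +{b}
  S via S→d A: +{d}
  FIRST(S)={b,c,d}  FIRST(A)={a,b,d}  FIRST(B)={b}  FIRST(C)={c}
[2] (no change)
  FIRST(S)={b,c,d}  FIRST(A)={a,b,d}  FIRST(B)={b}  FIRST(C)={c}

FIRST(S) = ["b", "c", "d"]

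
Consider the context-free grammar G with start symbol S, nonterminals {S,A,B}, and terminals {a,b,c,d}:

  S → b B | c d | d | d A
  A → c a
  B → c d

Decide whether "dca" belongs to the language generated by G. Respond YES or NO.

CNF form of G:
  S -> T0 T2 | T2 A | T3 B | d
  A -> T0 T1
  B -> T0 T2
  T0 -> c
  T1 -> a
  T2 -> d
  T3 -> b

CYK fill:
  [0..0]={S,T2}  "d"  orig:{S}
  [1..1]={T0}  "c"  orig:{}
  [2..2]={T1}  "a"  orig:{}
  [0..1]=∅  "dc"
  [1..2]={A}  "ca"
  [0..2]={S}  "dca"

S ∈ T[0,2] ⇒ YES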